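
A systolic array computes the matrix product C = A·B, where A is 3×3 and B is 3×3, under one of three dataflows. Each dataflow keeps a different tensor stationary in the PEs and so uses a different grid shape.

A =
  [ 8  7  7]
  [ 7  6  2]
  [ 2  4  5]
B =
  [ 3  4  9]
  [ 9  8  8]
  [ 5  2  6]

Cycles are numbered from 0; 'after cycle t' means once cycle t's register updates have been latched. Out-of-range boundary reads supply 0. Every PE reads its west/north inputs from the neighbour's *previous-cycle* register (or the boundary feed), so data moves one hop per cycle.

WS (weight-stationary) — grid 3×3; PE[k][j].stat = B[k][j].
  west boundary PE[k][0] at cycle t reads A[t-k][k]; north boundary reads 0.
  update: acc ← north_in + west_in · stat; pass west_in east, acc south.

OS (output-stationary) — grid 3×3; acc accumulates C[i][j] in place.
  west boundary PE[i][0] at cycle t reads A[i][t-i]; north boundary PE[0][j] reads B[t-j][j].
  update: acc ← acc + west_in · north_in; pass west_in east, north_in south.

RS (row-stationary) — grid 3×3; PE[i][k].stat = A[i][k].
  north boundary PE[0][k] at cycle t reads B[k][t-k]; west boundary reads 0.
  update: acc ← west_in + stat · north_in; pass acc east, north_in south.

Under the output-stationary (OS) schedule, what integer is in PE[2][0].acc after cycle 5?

PE[2][0].acc = 67

OS on a 3×3 grid — tracing PE[2][0] and its feeders:
  c0 r1c0: 0 / 0 / 0
  c0 r2c0: 0 / 0 / 0
  c1 r1c0: 21 / 7 / 3
  c1 r2c0: 0 / 0 / 0
  c2 r1c0: 75 / 6 / 9
  c2 r2c0: 6 / 2 / 3
  c3 r1c0: 85 / 2 / 5
  c3 r2c0: 42 / 4 / 9
  c4 r1c0: 85 / 0 / 0
  c4 r2c0: 67 / 5 / 5
  c5 r1c0: 85 / 0 / 0
  c5 r2c0: 67 / 0 / 0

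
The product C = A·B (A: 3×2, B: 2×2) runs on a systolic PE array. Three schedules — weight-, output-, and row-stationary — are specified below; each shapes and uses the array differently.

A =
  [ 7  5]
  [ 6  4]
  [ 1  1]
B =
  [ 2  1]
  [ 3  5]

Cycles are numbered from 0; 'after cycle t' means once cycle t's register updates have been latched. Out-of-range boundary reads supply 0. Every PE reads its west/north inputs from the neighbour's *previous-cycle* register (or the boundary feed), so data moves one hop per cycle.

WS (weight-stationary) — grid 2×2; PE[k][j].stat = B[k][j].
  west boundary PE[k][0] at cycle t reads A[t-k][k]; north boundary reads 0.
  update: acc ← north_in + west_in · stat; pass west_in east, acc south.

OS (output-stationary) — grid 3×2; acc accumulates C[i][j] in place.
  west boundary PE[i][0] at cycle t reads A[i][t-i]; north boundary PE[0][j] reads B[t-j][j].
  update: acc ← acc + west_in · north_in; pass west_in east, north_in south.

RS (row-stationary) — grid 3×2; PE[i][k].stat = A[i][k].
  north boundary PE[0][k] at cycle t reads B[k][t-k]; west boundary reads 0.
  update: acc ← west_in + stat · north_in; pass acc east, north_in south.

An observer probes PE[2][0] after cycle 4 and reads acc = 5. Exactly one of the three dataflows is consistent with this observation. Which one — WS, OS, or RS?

dataflow = OS

WS: PE[2][0] is outside its 2×2 grid.
— OS: 3×2; PE[2][0] trace:
  c0 r2c0: 0 / 0 / 0
  c1 r2c0: 0 / 0 / 0
  c2 r2c0: 2 / 1 / 2
  c3 r2c0: 5 / 1 / 3
  c4 r2c0: 5 / 0 / 0
— RS: 3×2; PE[2][0] trace:
  c0 r2c0: 0 / 0 / 0
  c1 r2c0: 0 / 0 / 0
  c2 r2c0: 2 / 2 / 2
  c3 r2c0: 1 / 1 / 1
  c4 r2c0: 0 / 0 / 0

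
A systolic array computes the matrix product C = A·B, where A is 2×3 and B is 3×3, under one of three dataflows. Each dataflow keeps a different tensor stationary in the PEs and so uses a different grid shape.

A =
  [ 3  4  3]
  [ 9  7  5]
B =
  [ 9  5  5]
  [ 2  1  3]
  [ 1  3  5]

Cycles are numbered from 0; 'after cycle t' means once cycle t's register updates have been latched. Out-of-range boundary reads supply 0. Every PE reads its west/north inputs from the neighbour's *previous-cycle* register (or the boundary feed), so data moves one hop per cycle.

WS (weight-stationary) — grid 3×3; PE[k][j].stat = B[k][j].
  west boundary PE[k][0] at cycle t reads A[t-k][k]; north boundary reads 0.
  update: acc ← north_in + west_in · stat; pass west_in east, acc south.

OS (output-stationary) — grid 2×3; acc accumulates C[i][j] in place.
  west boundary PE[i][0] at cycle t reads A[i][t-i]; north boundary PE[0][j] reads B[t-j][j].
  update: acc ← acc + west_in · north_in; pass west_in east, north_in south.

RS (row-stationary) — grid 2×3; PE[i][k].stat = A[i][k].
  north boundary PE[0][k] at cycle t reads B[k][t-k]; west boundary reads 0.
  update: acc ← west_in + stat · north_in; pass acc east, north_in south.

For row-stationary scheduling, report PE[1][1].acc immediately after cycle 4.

RS (2×3). Following PE[1][1] plus its west/north inputs:
  cycle 0: PE[0][1] → acc 0, east 0, south 0
  cycle 0: PE[1][0] → acc 0, east 0, south 0
  cycle 0: PE[1][1] → acc 0, east 0, south 0
  cycle 1: PE[0][1] → acc 35, east 35, south 2
  cycle 1: PE[1][0] → acc 81, east 81, south 9
  cycle 1: PE[1][1] → acc 0, east 0, south 0
  cycle 2: PE[0][1] → acc 19, east 19, south 1
  cycle 2: PE[1][0] → acc 45, east 45, south 5
  cycle 2: PE[1][1] → acc 95, east 95, south 2
  cycle 3: PE[0][1] → acc 27, east 27, south 3
  cycle 3: PE[1][0] → acc 45, east 45, south 5
  cycle 3: PE[1][1] → acc 52, east 52, south 1
  cycle 4: PE[0][1] → acc 0, east 0, south 0
  cycle 4: PE[1][0] → acc 0, east 0, south 0
  cycle 4: PE[1][1] → acc 66, east 66, south 3

PE[1][1].acc = 66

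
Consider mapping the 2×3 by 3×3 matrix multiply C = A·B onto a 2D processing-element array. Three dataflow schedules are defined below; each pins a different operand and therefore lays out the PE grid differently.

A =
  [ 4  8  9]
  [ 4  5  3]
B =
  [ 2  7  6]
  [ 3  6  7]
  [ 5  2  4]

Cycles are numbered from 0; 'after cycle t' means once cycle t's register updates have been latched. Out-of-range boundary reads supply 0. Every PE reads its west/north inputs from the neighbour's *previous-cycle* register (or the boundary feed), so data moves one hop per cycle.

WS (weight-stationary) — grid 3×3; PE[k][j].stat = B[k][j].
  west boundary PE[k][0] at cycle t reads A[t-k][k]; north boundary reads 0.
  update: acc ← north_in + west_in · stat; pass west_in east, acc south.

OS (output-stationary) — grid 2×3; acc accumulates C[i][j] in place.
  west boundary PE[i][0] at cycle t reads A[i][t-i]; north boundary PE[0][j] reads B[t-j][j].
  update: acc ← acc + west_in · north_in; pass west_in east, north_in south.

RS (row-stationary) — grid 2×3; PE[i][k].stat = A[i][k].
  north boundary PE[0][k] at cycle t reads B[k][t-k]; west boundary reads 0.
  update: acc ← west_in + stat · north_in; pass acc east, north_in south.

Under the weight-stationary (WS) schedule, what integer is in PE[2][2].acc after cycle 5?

WS on a 3×3 grid — tracing PE[2][2] and its feeders:
  cycle 0: PE[1][2] → acc 0, east 0, south 0
  cycle 0: PE[2][1] → acc 0, east 0, south 0
  cycle 0: PE[2][2] → acc 0, east 0, south 0
  cycle 1: PE[1][2] → acc 0, east 0, south 0
  cycle 1: PE[2][1] → acc 0, east 0, south 0
  cycle 1: PE[2][2] → acc 0, east 0, south 0
  cycle 2: PE[1][2] → acc 0, east 0, south 0
  cycle 2: PE[2][1] → acc 0, east 0, south 0
  cycle 2: PE[2][2] → acc 0, east 0, south 0
  cycle 3: PE[1][2] → acc 80, east 8, south 80
  cycle 3: PE[2][1] → acc 94, east 9, south 94
  cycle 3: PE[2][2] → acc 0, east 0, south 0
  cycle 4: PE[1][2] → acc 59, east 5, south 59
  cycle 4: PE[2][1] → acc 64, east 3, south 64
  cycle 4: PE[2][2] → acc 116, east 9, south 116
  cycle 5: PE[1][2] → acc 0, east 0, south 0
  cycle 5: PE[2][1] → acc 0, east 0, south 0
  cycle 5: PE[2][2] → acc 71, east 3, south 71

PE[2][2].acc = 71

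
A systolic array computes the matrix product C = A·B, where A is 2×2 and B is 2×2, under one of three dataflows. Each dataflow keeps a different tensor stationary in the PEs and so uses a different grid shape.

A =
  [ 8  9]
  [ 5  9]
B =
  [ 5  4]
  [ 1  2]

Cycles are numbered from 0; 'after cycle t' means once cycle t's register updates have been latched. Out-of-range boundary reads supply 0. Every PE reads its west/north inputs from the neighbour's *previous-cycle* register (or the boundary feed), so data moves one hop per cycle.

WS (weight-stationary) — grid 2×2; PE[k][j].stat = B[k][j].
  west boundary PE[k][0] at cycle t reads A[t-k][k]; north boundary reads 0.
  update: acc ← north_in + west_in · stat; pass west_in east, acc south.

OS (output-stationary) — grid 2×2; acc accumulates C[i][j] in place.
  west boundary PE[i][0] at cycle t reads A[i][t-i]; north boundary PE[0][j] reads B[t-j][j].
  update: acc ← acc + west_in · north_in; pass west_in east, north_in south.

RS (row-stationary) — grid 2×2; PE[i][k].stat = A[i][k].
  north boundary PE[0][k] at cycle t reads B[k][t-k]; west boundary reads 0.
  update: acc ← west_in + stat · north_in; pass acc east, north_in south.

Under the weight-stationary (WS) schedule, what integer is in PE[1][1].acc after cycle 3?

PE[1][1].acc = 38

WS (2×2). Following PE[1][1] plus its west/north inputs:
  cycle 0: PE[0][1] → acc 0, east 0, south 0
  cycle 0: PE[1][0] → acc 0, east 0, south 0
  cycle 0: PE[1][1] → acc 0, east 0, south 0
  cycle 1: PE[0][1] → acc 32, east 8, south 32
  cycle 1: PE[1][0] → acc 49, east 9, south 49
  cycle 1: PE[1][1] → acc 0, east 0, south 0
  cycle 2: PE[0][1] → acc 20, east 5, south 20
  cycle 2: PE[1][0] → acc 34, east 9, south 34
  cycle 2: PE[1][1] → acc 50, east 9, south 50
  cycle 3: PE[0][1] → acc 0, east 0, south 0
  cycle 3: PE[1][0] → acc 0, east 0, south 0
  cycle 3: PE[1][1] → acc 38, east 9, south 38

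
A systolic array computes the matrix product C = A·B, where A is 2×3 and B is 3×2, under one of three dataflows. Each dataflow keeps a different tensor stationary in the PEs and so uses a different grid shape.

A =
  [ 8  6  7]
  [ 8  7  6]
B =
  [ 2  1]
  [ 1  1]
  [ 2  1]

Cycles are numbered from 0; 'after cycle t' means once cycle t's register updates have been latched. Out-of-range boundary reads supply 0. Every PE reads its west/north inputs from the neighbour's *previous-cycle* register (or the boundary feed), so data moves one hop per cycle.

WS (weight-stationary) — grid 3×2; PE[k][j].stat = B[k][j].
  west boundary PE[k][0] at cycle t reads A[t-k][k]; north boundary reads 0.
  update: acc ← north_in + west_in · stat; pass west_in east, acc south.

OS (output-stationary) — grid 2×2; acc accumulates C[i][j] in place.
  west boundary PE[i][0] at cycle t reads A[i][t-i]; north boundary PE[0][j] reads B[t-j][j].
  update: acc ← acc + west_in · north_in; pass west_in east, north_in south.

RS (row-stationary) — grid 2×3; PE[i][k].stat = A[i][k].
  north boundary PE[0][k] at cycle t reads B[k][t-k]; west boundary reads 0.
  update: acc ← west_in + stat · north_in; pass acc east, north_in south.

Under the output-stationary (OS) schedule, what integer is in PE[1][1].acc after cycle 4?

PE[1][1].acc = 21

OS 2×2: PE[1][1] cycle-by-cycle (with neighbour feeds):
  @0  [0,1]  acc 0  |  →0  ↓0
  @0  [1,0]  acc 0  |  →0  ↓0
  @0  [1,1]  acc 0  |  →0  ↓0
  @1  [0,1]  acc 8  |  →8  ↓1
  @1  [1,0]  acc 16  |  →8  ↓2
  @1  [1,1]  acc 0  |  →0  ↓0
  @2  [0,1]  acc 14  |  →6  ↓1
  @2  [1,0]  acc 23  |  →7  ↓1
  @2  [1,1]  acc 8  |  →8  ↓1
  @3  [0,1]  acc 21  |  →7  ↓1
  @3  [1,0]  acc 35  |  →6  ↓2
  @3  [1,1]  acc 15  |  →7  ↓1
  @4  [0,1]  acc 21  |  →0  ↓0
  @4  [1,0]  acc 35  |  →0  ↓0
  @4  [1,1]  acc 21  |  →6  ↓1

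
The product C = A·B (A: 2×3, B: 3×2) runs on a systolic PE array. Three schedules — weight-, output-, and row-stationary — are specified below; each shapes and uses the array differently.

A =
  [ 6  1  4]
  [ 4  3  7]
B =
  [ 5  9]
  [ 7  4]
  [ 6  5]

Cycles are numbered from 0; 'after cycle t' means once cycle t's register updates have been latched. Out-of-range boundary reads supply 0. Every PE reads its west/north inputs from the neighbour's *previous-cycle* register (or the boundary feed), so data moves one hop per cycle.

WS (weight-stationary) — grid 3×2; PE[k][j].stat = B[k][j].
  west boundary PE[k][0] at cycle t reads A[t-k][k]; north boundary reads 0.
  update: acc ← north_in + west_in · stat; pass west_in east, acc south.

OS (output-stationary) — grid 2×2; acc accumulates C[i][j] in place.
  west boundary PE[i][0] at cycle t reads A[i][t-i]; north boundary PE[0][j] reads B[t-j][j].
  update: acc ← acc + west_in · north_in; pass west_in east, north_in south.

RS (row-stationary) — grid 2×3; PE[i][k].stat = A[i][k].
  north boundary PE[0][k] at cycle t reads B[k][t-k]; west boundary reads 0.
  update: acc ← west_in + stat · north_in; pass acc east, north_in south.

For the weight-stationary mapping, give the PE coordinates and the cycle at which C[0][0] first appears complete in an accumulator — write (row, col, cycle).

WS: C[0][0] accumulates in PE[2][0]:
  [0] (2,0) acc=0 (h:0 v:0)
  [1] (2,0) acc=0 (h:0 v:0)
  [2] (2,0) acc=61 (h:4 v:61)

(row, col, cycle) = (2, 0, 2)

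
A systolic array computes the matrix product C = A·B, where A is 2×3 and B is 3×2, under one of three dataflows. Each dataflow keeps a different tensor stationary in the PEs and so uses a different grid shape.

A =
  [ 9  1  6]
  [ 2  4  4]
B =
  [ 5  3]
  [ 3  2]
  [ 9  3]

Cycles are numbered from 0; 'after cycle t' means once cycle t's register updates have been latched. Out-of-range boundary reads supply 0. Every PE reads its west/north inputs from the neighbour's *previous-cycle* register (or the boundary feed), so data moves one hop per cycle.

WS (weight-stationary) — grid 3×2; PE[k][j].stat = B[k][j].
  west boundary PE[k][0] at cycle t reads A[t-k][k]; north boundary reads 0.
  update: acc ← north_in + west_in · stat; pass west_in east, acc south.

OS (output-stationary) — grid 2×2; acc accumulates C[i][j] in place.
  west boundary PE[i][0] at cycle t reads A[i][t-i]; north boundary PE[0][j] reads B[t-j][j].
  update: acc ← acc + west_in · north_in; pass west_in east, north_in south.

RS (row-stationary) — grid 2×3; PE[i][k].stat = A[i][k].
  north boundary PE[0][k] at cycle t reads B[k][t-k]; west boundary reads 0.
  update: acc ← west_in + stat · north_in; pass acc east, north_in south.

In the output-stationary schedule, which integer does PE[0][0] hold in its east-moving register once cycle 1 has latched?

register = 1

OS on a 2×2 grid — tracing PE[0][0] and its feeders:
  step 0 · PE0,0: acc=45; fwd→9 fwd↓5
  step 1 · PE0,0: acc=48; fwd→1 fwd↓3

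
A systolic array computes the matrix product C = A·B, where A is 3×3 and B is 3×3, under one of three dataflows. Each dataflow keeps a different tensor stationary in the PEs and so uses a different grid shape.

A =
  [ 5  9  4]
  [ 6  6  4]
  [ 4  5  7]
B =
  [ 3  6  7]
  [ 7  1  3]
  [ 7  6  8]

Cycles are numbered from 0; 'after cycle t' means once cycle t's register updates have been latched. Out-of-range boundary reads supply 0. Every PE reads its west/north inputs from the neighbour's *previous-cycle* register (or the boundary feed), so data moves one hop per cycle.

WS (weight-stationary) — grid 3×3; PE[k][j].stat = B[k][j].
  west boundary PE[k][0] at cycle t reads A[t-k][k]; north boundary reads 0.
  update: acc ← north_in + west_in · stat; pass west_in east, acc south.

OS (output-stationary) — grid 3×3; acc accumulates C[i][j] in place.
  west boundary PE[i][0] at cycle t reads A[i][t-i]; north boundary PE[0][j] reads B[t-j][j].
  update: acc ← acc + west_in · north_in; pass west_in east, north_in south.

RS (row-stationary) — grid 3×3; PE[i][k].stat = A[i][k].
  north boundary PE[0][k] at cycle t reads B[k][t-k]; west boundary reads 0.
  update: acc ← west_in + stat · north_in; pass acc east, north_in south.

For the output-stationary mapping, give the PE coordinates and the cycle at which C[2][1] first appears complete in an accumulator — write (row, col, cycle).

(row, col, cycle) = (2, 1, 5)

OS — PE[2][1] is where C[2][1] collects:
  0: (2,1).acc=0  regs=<0,0>
  1: (2,1).acc=0  regs=<0,0>
  2: (2,1).acc=0  regs=<0,0>
  3: (2,1).acc=24  regs=<4,6>
  4: (2,1).acc=29  regs=<5,1>
  5: (2,1).acc=71  regs=<7,6>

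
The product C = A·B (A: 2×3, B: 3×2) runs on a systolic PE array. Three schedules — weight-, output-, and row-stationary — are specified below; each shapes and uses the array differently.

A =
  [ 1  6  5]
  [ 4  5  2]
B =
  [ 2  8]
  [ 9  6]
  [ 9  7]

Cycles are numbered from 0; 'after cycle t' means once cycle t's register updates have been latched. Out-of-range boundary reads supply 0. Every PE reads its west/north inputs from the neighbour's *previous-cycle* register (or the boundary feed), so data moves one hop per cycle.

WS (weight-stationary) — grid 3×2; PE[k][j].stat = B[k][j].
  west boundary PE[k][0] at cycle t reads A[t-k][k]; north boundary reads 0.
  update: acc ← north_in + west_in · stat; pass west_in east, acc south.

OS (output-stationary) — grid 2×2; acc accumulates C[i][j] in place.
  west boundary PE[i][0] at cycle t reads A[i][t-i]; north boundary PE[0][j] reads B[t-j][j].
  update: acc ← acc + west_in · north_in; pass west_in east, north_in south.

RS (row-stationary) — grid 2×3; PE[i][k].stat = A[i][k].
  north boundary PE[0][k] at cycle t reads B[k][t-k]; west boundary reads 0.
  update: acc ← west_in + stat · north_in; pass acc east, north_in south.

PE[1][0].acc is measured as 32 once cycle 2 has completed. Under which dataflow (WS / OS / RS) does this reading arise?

WS (3×2 grid), PE[1][0]:
  t=0 PE[1][0]: acc=0 h=0 v=0
  t=1 PE[1][0]: acc=56 h=6 v=56
  t=2 PE[1][0]: acc=53 h=5 v=53
OS (2×2 grid), PE[1][0]:
  t=0 PE[1][0]: acc=0 h=0 v=0
  t=1 PE[1][0]: acc=8 h=4 v=2
  t=2 PE[1][0]: acc=53 h=5 v=9
RS (2×3 grid), PE[1][0]:
  t=0 PE[1][0]: acc=0 h=0 v=0
  t=1 PE[1][0]: acc=8 h=8 v=2
  t=2 PE[1][0]: acc=32 h=32 v=8

dataflow = RS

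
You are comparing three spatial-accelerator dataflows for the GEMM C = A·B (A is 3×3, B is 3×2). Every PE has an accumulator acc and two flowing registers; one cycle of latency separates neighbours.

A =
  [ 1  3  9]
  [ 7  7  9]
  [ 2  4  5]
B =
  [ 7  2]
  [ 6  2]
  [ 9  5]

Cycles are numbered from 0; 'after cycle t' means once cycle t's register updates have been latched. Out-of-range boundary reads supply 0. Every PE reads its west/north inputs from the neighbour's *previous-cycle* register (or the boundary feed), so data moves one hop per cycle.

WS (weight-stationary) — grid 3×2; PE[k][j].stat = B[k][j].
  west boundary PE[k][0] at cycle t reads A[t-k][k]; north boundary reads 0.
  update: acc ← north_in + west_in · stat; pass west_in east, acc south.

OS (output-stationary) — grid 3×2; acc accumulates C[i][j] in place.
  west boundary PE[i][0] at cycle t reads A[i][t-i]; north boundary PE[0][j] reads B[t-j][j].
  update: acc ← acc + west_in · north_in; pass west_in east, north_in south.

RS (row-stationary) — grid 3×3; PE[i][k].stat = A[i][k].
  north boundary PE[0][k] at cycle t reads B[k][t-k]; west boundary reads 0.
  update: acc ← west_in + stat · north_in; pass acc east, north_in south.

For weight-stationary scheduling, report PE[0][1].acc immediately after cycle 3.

Tracing WS — 3×2 array, target PE[0][1]:
  0: (0,0).acc=7  regs=<1,7>
  0: (0,1).acc=0  regs=<0,0>
  1: (0,0).acc=49  regs=<7,49>
  1: (0,1).acc=2  regs=<1,2>
  2: (0,0).acc=14  regs=<2,14>
  2: (0,1).acc=14  regs=<7,14>
  3: (0,0).acc=0  regs=<0,0>
  3: (0,1).acc=4  regs=<2,4>

PE[0][1].acc = 4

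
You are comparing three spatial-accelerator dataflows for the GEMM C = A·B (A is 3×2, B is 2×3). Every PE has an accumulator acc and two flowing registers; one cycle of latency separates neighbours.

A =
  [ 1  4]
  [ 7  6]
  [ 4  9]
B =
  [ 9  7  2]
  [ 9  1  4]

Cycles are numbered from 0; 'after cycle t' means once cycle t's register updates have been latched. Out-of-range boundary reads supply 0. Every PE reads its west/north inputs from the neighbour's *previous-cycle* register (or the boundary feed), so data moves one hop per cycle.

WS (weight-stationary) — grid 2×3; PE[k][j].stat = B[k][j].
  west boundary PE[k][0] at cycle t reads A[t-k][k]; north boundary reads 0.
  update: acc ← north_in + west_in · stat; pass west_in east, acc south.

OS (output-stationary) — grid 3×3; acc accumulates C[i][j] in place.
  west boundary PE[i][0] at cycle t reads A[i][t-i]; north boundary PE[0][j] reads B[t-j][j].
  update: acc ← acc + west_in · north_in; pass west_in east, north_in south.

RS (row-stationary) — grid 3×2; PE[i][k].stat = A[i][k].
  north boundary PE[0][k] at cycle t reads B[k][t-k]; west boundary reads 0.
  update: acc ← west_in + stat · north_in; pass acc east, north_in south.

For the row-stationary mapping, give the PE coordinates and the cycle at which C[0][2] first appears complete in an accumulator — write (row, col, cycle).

RS: C[0][2] accumulates in PE[0][1]:
  @0  [0,1]  acc 0  |  →0  ↓0
  @1  [0,1]  acc 45  |  →45  ↓9
  @2  [0,1]  acc 11  |  →11  ↓1
  @3  [0,1]  acc 18  |  →18  ↓4

(row, col, cycle) = (0, 1, 3)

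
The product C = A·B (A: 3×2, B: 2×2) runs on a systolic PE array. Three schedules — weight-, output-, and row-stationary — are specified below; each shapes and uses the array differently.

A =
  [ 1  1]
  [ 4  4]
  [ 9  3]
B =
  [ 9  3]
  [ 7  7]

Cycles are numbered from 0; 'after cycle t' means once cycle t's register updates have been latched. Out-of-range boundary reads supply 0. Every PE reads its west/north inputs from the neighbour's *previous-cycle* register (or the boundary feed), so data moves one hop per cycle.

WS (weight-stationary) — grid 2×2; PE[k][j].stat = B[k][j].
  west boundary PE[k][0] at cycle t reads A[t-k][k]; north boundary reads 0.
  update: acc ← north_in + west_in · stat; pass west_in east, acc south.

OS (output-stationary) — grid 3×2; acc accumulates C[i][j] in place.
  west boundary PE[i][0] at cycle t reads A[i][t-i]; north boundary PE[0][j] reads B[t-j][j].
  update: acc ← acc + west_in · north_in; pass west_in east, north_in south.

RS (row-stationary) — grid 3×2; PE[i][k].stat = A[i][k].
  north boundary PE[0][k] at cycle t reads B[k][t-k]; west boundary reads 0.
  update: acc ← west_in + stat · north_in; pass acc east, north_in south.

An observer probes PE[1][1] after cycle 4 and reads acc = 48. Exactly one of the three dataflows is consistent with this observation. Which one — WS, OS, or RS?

dataflow = WS

— WS: 2×2; PE[1][1] trace:
  after 0 — PE[1][1] acc=0, pass-E 0, pass-S 0
  after 1 — PE[1][1] acc=0, pass-E 0, pass-S 0
  after 2 — PE[1][1] acc=10, pass-E 1, pass-S 10
  after 3 — PE[1][1] acc=40, pass-E 4, pass-S 40
  after 4 — PE[1][1] acc=48, pass-E 3, pass-S 48
— OS: 3×2; PE[1][1] trace:
  after 0 — PE[1][1] acc=0, pass-E 0, pass-S 0
  after 1 — PE[1][1] acc=0, pass-E 0, pass-S 0
  after 2 — PE[1][1] acc=12, pass-E 4, pass-S 3
  after 3 — PE[1][1] acc=40, pass-E 4, pass-S 7
  after 4 — PE[1][1] acc=40, pass-E 0, pass-S 0
— RS: 3×2; PE[1][1] trace:
  after 0 — PE[1][1] acc=0, pass-E 0, pass-S 0
  after 1 — PE[1][1] acc=0, pass-E 0, pass-S 0
  after 2 — PE[1][1] acc=64, pass-E 64, pass-S 7
  after 3 — PE[1][1] acc=40, pass-E 40, pass-S 7
  after 4 — PE[1][1] acc=0, pass-E 0, pass-S 0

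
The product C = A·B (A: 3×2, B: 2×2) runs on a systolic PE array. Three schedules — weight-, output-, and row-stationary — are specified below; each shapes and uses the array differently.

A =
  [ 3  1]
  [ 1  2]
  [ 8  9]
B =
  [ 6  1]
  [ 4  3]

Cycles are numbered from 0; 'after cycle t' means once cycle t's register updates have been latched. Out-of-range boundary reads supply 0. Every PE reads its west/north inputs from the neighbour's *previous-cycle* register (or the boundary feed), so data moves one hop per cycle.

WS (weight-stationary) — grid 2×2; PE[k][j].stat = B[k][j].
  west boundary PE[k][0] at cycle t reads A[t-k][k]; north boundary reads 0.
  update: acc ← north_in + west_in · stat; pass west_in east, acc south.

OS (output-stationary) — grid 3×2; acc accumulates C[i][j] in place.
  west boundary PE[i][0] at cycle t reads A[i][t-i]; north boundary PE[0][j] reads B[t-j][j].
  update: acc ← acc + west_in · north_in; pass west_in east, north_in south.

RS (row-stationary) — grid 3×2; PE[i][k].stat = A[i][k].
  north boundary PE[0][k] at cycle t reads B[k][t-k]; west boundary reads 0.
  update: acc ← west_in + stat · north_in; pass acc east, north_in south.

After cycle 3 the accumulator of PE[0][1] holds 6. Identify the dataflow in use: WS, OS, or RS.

WS (2×2 grid), PE[0][1]:
  t=0 PE[0][1]: acc=0 h=0 v=0
  t=1 PE[0][1]: acc=3 h=3 v=3
  t=2 PE[0][1]: acc=1 h=1 v=1
  t=3 PE[0][1]: acc=8 h=8 v=8
OS (3×2 grid), PE[0][1]:
  t=0 PE[0][1]: acc=0 h=0 v=0
  t=1 PE[0][1]: acc=3 h=3 v=1
  t=2 PE[0][1]: acc=6 h=1 v=3
  t=3 PE[0][1]: acc=6 h=0 v=0
RS (3×2 grid), PE[0][1]:
  t=0 PE[0][1]: acc=0 h=0 v=0
  t=1 PE[0][1]: acc=22 h=22 v=4
  t=2 PE[0][1]: acc=6 h=6 v=3
  t=3 PE[0][1]: acc=0 h=0 v=0

dataflow = OS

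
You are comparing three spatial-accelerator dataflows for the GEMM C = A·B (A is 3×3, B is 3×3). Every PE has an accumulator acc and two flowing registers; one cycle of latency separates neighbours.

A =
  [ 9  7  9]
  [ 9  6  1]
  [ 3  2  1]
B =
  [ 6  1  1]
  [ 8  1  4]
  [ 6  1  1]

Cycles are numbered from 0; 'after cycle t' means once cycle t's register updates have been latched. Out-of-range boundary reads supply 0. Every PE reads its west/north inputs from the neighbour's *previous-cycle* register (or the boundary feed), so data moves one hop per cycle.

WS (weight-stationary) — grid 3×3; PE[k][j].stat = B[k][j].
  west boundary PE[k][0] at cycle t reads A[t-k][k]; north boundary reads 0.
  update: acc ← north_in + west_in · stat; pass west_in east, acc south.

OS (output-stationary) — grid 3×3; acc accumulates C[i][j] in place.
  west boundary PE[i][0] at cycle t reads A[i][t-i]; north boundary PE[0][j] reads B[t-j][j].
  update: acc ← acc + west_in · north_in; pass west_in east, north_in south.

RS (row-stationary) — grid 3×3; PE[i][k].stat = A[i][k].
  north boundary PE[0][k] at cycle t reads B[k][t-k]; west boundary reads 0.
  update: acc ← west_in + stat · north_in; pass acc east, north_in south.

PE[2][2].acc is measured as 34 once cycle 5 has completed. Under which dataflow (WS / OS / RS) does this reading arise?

WS [3×3] PE[2][2] across cycles:
  [0] (2,2) acc=0 (h:0 v:0)
  [1] (2,2) acc=0 (h:0 v:0)
  [2] (2,2) acc=0 (h:0 v:0)
  [3] (2,2) acc=0 (h:0 v:0)
  [4] (2,2) acc=46 (h:9 v:46)
  [5] (2,2) acc=34 (h:1 v:34)
OS [3×3] PE[2][2] across cycles:
  [0] (2,2) acc=0 (h:0 v:0)
  [1] (2,2) acc=0 (h:0 v:0)
  [2] (2,2) acc=0 (h:0 v:0)
  [3] (2,2) acc=0 (h:0 v:0)
  [4] (2,2) acc=3 (h:3 v:1)
  [5] (2,2) acc=11 (h:2 v:4)
RS [3×3] PE[2][2] across cycles:
  [0] (2,2) acc=0 (h:0 v:0)
  [1] (2,2) acc=0 (h:0 v:0)
  [2] (2,2) acc=0 (h:0 v:0)
  [3] (2,2) acc=0 (h:0 v:0)
  [4] (2,2) acc=40 (h:40 v:6)
  [5] (2,2) acc=6 (h:6 v:1)

dataflow = WS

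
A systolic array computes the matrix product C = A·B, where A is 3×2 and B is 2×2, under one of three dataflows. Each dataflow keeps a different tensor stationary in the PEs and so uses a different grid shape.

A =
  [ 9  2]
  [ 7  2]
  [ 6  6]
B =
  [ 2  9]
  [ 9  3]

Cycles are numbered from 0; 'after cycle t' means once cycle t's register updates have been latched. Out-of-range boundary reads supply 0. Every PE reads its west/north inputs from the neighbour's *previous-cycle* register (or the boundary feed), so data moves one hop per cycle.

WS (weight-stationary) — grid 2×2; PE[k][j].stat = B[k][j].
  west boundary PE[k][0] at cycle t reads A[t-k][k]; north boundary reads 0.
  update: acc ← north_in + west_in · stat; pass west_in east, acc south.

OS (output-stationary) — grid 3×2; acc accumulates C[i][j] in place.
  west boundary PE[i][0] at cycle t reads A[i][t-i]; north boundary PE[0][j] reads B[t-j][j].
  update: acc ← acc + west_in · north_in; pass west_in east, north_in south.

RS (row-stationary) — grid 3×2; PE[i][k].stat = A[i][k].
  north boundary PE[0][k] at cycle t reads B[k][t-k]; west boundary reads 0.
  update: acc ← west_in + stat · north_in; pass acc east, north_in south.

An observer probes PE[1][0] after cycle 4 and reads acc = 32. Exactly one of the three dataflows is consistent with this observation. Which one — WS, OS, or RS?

WS [2×2] PE[1][0] across cycles:
  @0  [1,0]  acc 0  |  →0  ↓0
  @1  [1,0]  acc 36  |  →2  ↓36
  @2  [1,0]  acc 32  |  →2  ↓32
  @3  [1,0]  acc 66  |  →6  ↓66
  @4  [1,0]  acc 0  |  →0  ↓0
OS [3×2] PE[1][0] across cycles:
  @0  [1,0]  acc 0  |  →0  ↓0
  @1  [1,0]  acc 14  |  →7  ↓2
  @2  [1,0]  acc 32  |  →2  ↓9
  @3  [1,0]  acc 32  |  →0  ↓0
  @4  [1,0]  acc 32  |  →0  ↓0
RS [3×2] PE[1][0] across cycles:
  @0  [1,0]  acc 0  |  →0  ↓0
  @1  [1,0]  acc 14  |  →14  ↓2
  @2  [1,0]  acc 63  |  →63  ↓9
  @3  [1,0]  acc 0  |  →0  ↓0
  @4  [1,0]  acc 0  |  →0  ↓0

dataflow = OS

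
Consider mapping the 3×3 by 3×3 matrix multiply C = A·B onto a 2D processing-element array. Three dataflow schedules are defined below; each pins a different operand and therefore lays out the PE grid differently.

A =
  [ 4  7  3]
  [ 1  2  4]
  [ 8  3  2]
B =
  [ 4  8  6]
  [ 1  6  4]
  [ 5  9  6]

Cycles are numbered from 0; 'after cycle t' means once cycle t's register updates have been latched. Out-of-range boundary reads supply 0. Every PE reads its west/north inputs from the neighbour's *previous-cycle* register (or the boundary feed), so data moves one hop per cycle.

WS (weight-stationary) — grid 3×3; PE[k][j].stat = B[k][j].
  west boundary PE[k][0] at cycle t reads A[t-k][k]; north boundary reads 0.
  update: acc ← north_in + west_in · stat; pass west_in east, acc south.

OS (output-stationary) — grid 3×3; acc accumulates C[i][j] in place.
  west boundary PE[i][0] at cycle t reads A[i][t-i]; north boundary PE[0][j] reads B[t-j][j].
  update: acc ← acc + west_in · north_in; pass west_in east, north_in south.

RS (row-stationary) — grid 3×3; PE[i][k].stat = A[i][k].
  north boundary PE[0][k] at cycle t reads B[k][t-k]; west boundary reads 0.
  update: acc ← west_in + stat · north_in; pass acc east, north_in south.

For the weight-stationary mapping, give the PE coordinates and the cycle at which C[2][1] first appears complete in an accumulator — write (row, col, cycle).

(row, col, cycle) = (2, 1, 5)

WS — PE[2][1] is where C[2][1] collects:
  [0] (2,1) acc=0 (h:0 v:0)
  [1] (2,1) acc=0 (h:0 v:0)
  [2] (2,1) acc=0 (h:0 v:0)
  [3] (2,1) acc=101 (h:3 v:101)
  [4] (2,1) acc=56 (h:4 v:56)
  [5] (2,1) acc=100 (h:2 v:100)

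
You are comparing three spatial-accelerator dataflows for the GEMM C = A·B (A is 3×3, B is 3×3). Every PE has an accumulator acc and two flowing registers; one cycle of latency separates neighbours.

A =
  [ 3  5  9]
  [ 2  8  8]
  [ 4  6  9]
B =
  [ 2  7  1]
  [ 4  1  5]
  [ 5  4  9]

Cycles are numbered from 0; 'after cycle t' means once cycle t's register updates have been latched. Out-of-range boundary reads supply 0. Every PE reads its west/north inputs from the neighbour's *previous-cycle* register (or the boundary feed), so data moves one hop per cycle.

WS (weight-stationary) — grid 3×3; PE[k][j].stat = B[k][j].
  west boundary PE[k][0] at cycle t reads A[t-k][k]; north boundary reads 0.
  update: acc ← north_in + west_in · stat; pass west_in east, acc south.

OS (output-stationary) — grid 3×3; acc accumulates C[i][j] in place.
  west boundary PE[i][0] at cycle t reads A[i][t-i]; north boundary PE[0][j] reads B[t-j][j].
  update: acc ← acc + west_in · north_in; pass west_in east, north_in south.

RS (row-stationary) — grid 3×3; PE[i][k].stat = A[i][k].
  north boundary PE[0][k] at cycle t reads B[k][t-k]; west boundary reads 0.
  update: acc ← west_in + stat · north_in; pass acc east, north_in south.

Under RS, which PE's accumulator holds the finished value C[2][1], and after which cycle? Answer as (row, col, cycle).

Under RS, C[2][1] lands at PE[2][2]:
  [0] (2,2) acc=0 (h:0 v:0)
  [1] (2,2) acc=0 (h:0 v:0)
  [2] (2,2) acc=0 (h:0 v:0)
  [3] (2,2) acc=0 (h:0 v:0)
  [4] (2,2) acc=77 (h:77 v:5)
  [5] (2,2) acc=70 (h:70 v:4)

(row, col, cycle) = (2, 2, 5)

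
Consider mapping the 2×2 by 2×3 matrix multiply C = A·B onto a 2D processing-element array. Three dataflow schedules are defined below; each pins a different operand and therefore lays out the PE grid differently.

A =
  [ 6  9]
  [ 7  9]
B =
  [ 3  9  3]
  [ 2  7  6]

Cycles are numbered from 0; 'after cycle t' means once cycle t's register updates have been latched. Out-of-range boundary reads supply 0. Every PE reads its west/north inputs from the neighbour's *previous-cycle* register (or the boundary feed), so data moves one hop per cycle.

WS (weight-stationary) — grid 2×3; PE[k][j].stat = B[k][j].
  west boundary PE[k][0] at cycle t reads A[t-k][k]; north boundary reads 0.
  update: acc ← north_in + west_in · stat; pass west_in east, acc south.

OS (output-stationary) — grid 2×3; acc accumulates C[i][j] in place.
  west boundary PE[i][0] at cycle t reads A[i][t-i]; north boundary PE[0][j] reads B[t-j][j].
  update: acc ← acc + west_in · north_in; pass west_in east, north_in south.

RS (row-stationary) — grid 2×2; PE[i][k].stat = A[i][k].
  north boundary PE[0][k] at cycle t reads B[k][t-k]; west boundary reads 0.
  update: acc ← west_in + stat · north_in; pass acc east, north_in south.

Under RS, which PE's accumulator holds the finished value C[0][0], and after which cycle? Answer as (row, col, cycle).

(row, col, cycle) = (0, 1, 1)

RS — PE[0][1] is where C[0][0] collects:
  [0] (0,1) acc=0 (h:0 v:0)
  [1] (0,1) acc=36 (h:36 v:2)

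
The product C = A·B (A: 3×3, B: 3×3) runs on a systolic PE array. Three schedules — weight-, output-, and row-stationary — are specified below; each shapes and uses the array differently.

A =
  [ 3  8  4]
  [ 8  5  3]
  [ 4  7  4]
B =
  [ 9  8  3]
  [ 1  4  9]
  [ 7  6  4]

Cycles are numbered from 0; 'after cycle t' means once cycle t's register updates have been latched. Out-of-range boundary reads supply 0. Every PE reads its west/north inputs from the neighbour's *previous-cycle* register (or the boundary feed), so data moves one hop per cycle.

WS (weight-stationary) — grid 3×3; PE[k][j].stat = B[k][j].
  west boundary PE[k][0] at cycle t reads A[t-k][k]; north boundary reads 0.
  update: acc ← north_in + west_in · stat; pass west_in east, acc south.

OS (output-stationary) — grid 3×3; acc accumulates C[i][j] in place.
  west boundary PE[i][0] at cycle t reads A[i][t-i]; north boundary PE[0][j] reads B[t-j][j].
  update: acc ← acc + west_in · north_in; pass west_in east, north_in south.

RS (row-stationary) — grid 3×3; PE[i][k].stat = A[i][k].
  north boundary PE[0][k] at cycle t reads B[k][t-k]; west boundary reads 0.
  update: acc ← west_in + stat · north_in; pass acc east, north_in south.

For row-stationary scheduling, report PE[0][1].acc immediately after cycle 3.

RS 3×3: PE[0][1] cycle-by-cycle (with neighbour feeds):
  [0] (0,0) acc=27 (h:27 v:9)
  [0] (0,1) acc=0 (h:0 v:0)
  [1] (0,0) acc=24 (h:24 v:8)
  [1] (0,1) acc=35 (h:35 v:1)
  [2] (0,0) acc=9 (h:9 v:3)
  [2] (0,1) acc=56 (h:56 v:4)
  [3] (0,0) acc=0 (h:0 v:0)
  [3] (0,1) acc=81 (h:81 v:9)

PE[0][1].acc = 81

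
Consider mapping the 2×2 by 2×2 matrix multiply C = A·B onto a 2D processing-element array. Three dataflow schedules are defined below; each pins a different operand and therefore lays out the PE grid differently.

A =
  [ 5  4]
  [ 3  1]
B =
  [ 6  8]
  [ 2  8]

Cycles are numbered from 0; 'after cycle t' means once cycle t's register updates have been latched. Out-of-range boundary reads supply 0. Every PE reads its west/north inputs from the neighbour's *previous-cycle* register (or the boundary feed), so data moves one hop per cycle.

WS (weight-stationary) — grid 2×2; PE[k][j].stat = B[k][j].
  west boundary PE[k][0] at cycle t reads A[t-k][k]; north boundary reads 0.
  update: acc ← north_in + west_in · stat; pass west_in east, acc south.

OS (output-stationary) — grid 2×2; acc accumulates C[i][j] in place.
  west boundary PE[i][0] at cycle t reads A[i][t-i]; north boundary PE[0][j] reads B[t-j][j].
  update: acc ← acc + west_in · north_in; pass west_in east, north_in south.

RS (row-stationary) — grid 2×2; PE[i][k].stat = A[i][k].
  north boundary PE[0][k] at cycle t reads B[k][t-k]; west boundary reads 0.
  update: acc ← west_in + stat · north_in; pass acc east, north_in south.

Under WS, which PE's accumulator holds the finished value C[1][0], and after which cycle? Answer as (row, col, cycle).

(row, col, cycle) = (1, 0, 2)

Under WS, C[1][0] lands at PE[1][0]:
  cycle 0: PE[1][0] → acc 0, east 0, south 0
  cycle 1: PE[1][0] → acc 38, east 4, south 38
  cycle 2: PE[1][0] → acc 20, east 1, south 20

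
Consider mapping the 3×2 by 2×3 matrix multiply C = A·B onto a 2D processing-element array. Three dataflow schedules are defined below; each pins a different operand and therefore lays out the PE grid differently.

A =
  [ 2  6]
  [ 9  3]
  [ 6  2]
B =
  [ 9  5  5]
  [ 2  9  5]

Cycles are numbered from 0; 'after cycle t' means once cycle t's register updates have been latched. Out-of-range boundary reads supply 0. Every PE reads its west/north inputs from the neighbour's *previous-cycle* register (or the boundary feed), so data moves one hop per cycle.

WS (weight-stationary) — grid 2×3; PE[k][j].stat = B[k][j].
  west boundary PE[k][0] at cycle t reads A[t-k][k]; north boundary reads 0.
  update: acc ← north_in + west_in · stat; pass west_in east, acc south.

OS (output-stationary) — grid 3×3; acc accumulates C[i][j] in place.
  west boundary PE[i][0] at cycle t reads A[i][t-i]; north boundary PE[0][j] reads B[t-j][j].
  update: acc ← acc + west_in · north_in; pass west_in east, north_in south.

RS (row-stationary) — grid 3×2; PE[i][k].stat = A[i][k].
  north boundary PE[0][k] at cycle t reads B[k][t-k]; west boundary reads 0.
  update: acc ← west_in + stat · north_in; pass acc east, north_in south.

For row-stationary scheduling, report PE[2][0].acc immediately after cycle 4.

PE[2][0].acc = 30

RS on a 3×2 grid — tracing PE[2][0] and its feeders:
  step 0 · PE1,0: acc=0; fwd→0 fwd↓0
  step 0 · PE2,0: acc=0; fwd→0 fwd↓0
  step 1 · PE1,0: acc=81; fwd→81 fwd↓9
  step 1 · PE2,0: acc=0; fwd→0 fwd↓0
  step 2 · PE1,0: acc=45; fwd→45 fwd↓5
  step 2 · PE2,0: acc=54; fwd→54 fwd↓9
  step 3 · PE1,0: acc=45; fwd→45 fwd↓5
  step 3 · PE2,0: acc=30; fwd→30 fwd↓5
  step 4 · PE1,0: acc=0; fwd→0 fwd↓0
  step 4 · PE2,0: acc=30; fwd→30 fwd↓5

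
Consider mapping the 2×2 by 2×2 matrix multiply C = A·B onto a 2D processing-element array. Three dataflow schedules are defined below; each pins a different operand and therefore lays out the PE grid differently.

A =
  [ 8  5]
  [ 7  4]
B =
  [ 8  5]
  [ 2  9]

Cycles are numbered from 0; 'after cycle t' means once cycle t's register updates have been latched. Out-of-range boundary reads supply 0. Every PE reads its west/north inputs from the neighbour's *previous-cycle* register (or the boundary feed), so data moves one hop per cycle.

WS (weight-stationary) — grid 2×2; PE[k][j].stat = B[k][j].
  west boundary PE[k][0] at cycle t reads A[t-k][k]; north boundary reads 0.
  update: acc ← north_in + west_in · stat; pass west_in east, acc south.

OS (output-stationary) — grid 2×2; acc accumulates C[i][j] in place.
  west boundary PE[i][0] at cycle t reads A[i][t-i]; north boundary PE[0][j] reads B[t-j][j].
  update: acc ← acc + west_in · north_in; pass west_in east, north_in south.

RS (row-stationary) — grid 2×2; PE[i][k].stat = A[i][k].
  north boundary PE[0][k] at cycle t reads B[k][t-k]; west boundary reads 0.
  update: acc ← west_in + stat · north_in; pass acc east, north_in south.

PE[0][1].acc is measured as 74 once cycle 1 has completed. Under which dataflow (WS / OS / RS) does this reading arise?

dataflow = RS

Under WS (2×2), PE[0][1]:
  cycle 0: PE[0][1] → acc 0, east 0, south 0
  cycle 1: PE[0][1] → acc 40, east 8, south 40
Under OS (2×2), PE[0][1]:
  cycle 0: PE[0][1] → acc 0, east 0, south 0
  cycle 1: PE[0][1] → acc 40, east 8, south 5
Under RS (2×2), PE[0][1]:
  cycle 0: PE[0][1] → acc 0, east 0, south 0
  cycle 1: PE[0][1] → acc 74, east 74, south 2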